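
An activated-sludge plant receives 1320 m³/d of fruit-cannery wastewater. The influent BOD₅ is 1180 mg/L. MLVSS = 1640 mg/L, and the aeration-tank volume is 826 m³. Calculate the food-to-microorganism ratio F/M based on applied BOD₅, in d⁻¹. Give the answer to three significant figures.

F/M ≈ 1.15 d⁻¹

F/M = applied load / biomass = Q·S₀/(V·X) = 1320 × 1180 / (826.0 × 1640) = 1.150 d⁻¹.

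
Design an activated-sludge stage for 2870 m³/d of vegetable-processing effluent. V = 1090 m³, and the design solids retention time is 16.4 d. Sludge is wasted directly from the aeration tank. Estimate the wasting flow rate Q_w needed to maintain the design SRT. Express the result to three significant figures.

Wasting from the aeration tank: Q_w = V / θ_c = 1090 / 16.4 = 66.46 m³/d.

Q_w ≈ 66.5 m³/d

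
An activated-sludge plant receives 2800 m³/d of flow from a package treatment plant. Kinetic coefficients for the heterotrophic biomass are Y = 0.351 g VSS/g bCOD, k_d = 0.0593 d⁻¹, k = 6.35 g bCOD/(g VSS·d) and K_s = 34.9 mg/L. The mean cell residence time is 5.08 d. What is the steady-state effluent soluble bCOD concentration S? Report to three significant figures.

S ≈ 4.53 mg/L

For a completely mixed reactor with recycle the Lawrence–McCarty relation gives S = K_s·(1 + k_d·θ_c) / [θ_c·(Y·k − k_d) − 1] = 34.9 × (1 + 0.0593 × 5.08) / [5.08 × (0.351 × 6.35 − 0.0593) − 1] = 45.41 / 10.02 = 4.532 mg/L.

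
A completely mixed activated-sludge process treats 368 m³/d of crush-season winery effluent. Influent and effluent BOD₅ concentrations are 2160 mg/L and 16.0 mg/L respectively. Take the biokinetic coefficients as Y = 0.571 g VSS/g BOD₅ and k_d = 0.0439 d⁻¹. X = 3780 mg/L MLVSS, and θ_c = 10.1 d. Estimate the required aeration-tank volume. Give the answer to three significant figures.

V ≈ 834 m³

From the SRT design equation V = Y Q (S₀−S) θ_c / [X (1 + k_d θ_c)] = 0.571 × 368 × (2160 − 16.0) × 10.1 / [3780 × (1 + 0.0439 × 10.1)] = 4.55×10^6 / 5456 = 834.0 m³.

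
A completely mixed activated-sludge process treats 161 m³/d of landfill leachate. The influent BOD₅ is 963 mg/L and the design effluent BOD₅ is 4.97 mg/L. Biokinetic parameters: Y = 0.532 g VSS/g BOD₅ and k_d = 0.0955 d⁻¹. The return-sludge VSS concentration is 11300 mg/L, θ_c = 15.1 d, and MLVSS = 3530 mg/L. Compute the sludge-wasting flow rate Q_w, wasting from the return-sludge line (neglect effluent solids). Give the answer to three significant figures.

Steady-state biomass mass balance: V·X·(1 + k_d·θ_c) = Y·Q·(S₀ − S)·θ_c, so V = 0.532 × 161 × (963 − 4.97) × 15.1 / [3530 × (1 + 0.0955 × 15.1)] = 1.24×10^6 / 8620 = 143.7 m³.
Q_w = (V·X)/(θ_c X_r) = 143.7 × 3530 / (15.1 × 11300) = 2.974 m³/d.

Q_w ≈ 2.97 m³/d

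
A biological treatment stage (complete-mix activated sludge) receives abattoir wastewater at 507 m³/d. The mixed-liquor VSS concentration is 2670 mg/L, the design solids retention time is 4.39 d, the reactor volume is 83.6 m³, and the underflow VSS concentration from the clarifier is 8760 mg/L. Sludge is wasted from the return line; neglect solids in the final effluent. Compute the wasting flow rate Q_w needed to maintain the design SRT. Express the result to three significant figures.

Q_w ≈ 5.80 m³/d

Q_w = (V·X)/(θ_c X_r) = 83.60 × 2670 / (4.39 × 8760) = 5.804 m³/d.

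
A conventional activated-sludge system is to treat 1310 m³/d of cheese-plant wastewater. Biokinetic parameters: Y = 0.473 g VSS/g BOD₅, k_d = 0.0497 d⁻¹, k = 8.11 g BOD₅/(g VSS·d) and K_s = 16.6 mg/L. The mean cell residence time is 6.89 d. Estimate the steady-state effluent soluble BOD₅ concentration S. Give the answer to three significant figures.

Effluent substrate depends only on kinetics and SRT: S = K_s(1 + k_d θ_c) / [θ_c(Yk − k_d) − 1] = 16.6 × (1 + 0.0497 × 6.89) / [6.89 × (0.473 × 8.11 − 0.0497) − 1] = 22.28 / 25.09 = 0.8883 mg/L.

S ≈ 0.888 mg/L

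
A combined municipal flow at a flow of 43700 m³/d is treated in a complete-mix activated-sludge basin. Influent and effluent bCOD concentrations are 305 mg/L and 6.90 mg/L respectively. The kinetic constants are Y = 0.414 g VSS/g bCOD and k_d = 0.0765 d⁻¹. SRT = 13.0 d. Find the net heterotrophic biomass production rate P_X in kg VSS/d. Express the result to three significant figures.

P_X ≈ 2700 kg VSS/d

Y_obs = Y / (1 + k_d θ_c) = 0.414 / (1 + 0.0765 × 13.0) = 0.414 / 1.994 = 0.2076.
Substrate removed = Q·(S₀ − S) = 43700 m³/d × (305 − 6.90) g/m³ = 1.3×10^7 g/d = 13027 kg/d.
P_X = Y_obs · Q(S₀ − S) = 0.2076 × 13027 = 2704 kg VSS/d.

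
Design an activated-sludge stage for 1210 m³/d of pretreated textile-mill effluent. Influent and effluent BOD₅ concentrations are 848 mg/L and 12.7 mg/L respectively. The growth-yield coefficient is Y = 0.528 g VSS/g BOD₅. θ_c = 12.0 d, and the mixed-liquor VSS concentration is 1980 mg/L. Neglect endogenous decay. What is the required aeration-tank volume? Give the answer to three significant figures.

V·X = Y·Q·ΔS·θ_c gives V = 0.528 × 1210 × (848 − 12.7) × 12.0 / 1980 = 3234 m³.

V ≈ 3230 m³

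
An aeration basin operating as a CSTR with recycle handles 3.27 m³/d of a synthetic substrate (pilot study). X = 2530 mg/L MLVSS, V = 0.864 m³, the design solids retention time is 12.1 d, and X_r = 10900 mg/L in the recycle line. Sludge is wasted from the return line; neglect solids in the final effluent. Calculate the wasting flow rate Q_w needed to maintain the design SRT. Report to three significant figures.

Q_w = (V·X)/(θ_c X_r) = 0.8640 × 2530 / (12.1 × 10900) = 0.01657 m³/d.

Q_w ≈ 0.0166 m³/d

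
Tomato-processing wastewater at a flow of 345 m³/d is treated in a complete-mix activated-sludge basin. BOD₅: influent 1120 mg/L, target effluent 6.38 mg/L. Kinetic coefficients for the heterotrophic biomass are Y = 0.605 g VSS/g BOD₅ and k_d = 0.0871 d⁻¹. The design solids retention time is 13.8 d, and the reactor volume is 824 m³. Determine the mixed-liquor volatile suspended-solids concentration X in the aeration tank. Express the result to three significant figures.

From V·X·(1 + k_d·θ_c) = Y·Q·(S₀ − S)·θ_c: X = 0.605 × 345 × (1120 − 6.38) × 13.8 / [824 × (1 + 0.0871 × 13.8)] = 1768 mg/L.

X ≈ 1770 mg/L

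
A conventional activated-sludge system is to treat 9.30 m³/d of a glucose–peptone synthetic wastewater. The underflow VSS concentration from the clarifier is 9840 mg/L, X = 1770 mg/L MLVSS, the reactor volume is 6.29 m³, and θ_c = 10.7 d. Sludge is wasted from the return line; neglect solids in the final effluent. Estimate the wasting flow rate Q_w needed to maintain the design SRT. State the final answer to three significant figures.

Q_w = (V·X)/(θ_c X_r) = 6.290 × 1770 / (10.7 × 9840) = 0.1057 m³/d.

Q_w ≈ 0.106 m³/d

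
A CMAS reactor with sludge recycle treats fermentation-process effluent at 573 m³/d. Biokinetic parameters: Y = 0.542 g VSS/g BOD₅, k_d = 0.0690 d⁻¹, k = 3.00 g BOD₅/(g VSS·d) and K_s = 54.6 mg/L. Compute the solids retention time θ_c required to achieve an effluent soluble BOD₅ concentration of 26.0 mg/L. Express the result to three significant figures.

Specific growth rate at S = 26.0 mg/L: μ = YkS/(K_s+S) = 0.542·3.00·26.0/(54.6+26.0) = 0.5245 d⁻¹.
θ_c = 1/(μ − k_d) = 1/(0.5245 − 0.0690) = 1/0.4555 = 2.195 d.

θ_c ≈ 2.20 d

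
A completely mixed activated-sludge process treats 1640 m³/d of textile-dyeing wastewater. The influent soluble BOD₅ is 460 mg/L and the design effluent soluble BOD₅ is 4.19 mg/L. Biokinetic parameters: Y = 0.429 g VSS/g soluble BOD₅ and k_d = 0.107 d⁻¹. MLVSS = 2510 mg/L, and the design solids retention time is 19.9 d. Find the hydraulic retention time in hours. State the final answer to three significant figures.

Steady-state biomass mass balance: V·X·(1 + k_d·θ_c) = Y·Q·(S₀ − S)·θ_c, so V = 0.429 × 1640 × (460 − 4.19) × 19.9 / [2510 × (1 + 0.107 × 19.9)] = 6.38×10^6 / 7855 = 812.5 m³.
HRT = V/Q = 812.5 m³ / 1640 m³·d⁻¹ = 0.4954 d × 24 = 11.89 h.

τ ≈ 11.9 h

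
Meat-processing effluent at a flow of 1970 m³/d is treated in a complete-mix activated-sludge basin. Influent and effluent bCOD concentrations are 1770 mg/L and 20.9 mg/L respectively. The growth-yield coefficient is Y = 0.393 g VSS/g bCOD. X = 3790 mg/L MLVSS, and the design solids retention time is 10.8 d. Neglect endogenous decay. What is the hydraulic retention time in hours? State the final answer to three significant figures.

τ ≈ 47.0 h

V·X = Y·Q·ΔS·θ_c gives V = 0.393 × 1970 × (1770 − 20.9) × 10.8 / 3790 = 3859 m³.
Hydraulic retention time τ = V/Q = 3859 / 1970 = 1.959 d = 47.01 h.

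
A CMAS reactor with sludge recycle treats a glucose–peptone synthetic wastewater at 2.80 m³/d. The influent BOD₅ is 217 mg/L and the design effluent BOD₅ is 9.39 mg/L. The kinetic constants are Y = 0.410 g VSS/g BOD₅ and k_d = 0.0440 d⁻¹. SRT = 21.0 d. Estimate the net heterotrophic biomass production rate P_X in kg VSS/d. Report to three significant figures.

The observed yield is Y_obs = Y/(1 + k_d·θ_c) = 0.410 / (1 + 0.0440 × 21.0) = 0.410 / 1.924 = 0.2131 g VSS per g BOD₅ removed.
ΔS = 217 − 9.39 = 207.6 mg/L, so the substrate removal rate is 2.80 × 207.6/1000 = 0.5813 kg BOD₅/d.
P_X = Y_obs · Q(S₀ − S) = 0.2131 × 0.5813 = 0.1239 kg VSS/d.

P_X ≈ 0.124 kg VSS/d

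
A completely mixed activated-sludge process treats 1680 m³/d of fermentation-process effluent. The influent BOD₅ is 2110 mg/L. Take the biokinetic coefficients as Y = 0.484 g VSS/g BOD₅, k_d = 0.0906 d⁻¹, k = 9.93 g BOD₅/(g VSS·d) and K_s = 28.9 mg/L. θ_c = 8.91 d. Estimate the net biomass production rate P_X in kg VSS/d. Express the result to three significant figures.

P_X ≈ 949 kg VSS/d

Effluent substrate depends only on kinetics and SRT: S = K_s(1 + k_d θ_c) / [θ_c(Yk − k_d) − 1] = 28.9 × (1 + 0.0906 × 8.91) / [8.91 × (0.484 × 9.93 − 0.0906) − 1] = 52.23 / 41.02 = 1.273 mg/L.
The observed yield is Y_obs = Y/(1 + k_d·θ_c) = 0.484 / (1 + 0.0906 × 8.91) = 0.484 / 1.807 = 0.2678 g VSS per g BOD₅ removed.
Q·(S₀ − S) = 1680 × (2110 − 1.27) × 10⁻³ = 3543 kg/d removed.
Net biomass production P_X = Y_obs × Q·(S₀ − S) = 0.2678 × 3543 = 948.8 kg VSS/d.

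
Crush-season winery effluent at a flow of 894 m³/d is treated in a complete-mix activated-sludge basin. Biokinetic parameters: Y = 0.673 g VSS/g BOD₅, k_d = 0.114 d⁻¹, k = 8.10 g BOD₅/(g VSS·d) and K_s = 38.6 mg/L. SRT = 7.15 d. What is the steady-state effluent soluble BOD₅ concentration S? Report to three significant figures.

From the Monod/SRT balance for a CMAS, S = K_s·(1+k_d θ_c)/[θ_c·(Y k − k_d) − 1] = 38.6 × (1 + 0.114 × 7.15) / [7.15 × (0.673 × 8.10 − 0.114) − 1] = 70.06 / 37.16 = 1.885 mg/L.

S ≈ 1.89 mg/L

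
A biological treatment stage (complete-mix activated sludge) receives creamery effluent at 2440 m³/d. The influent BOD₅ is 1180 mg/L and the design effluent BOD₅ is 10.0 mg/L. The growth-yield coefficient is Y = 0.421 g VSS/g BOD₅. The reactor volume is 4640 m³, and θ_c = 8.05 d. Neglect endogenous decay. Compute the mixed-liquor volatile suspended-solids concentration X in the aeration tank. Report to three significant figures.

X = Y·Q·ΔS·θ_c / V = 0.421 × 2440 × (1180 − 10.0) × 8.05 / 4640 = 2085 mg/L.

X ≈ 2090 mg/L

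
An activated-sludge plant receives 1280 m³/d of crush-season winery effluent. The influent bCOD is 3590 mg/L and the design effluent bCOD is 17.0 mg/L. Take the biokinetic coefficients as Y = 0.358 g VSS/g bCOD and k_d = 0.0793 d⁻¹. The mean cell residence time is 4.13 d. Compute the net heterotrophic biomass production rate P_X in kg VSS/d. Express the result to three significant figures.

P_X ≈ 1230 kg VSS/d

The observed yield is Y_obs = Y/(1 + k_d·θ_c) = 0.358 / (1 + 0.0793 × 4.13) = 0.358 / 1.328 = 0.2697 g VSS per g bCOD removed.
Substrate removed = Q·(S₀ − S) = 1280 m³/d × (3590 − 17.0) g/m³ = 4.57×10^6 g/d = 4573 kg/d.
Net biomass production P_X = Y_obs × Q·(S₀ − S) = 0.2697 × 4573 = 1233 kg VSS/d.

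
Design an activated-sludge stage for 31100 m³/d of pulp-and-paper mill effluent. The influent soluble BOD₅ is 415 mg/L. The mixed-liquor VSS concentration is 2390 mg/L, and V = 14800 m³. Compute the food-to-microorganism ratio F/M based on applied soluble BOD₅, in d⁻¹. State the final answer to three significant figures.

F/M = applied load / biomass = Q·S₀/(V·X) = 31100 × 415 / (14800 × 2390) = 0.3649 d⁻¹.

F/M ≈ 0.365 d⁻¹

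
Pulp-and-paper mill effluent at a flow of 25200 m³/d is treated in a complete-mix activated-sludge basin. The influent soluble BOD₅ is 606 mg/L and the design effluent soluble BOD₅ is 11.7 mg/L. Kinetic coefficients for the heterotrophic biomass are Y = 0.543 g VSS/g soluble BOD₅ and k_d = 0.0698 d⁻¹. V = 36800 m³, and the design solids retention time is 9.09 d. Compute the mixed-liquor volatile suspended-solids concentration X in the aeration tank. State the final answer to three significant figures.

X ≈ 1230 mg/L

Solving the biomass balance for X: X = Y Q (S₀−S) θ_c / [V (1+k_d θ_c)] = 0.543 × 25200 × (606 − 11.7) × 9.09 / [36800 × (1 + 0.0698 × 9.09)] = 1229 mg/L.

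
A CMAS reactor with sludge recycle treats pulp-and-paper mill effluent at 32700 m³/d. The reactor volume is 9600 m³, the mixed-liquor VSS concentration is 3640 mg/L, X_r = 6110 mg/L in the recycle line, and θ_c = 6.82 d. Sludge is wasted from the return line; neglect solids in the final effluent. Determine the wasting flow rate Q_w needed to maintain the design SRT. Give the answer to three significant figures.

Q_w ≈ 839 m³/d

Wasting from the return line (neglecting effluent solids): Q_w = V·X / (θ_c·X_r) = 9600 × 3640 / (6.82 × 6110) = 838.6 m³/d.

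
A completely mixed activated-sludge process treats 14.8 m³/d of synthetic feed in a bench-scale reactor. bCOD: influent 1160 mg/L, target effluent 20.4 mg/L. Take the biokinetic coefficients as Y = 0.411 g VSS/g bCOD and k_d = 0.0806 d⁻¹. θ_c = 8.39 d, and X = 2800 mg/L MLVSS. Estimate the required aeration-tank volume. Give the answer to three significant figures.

V ≈ 12.4 m³

Rearranging the biomass balance for a CMAS with decay, V = Y·Q·ΔS·θ_c / [X·(1+k_d θ_c)] = 0.411 × 14.8 × (1160 − 20.4) × 8.39 / [2800 × (1 + 0.0806 × 8.39)] = 5.82×10^4 / 4693 = 12.39 m³.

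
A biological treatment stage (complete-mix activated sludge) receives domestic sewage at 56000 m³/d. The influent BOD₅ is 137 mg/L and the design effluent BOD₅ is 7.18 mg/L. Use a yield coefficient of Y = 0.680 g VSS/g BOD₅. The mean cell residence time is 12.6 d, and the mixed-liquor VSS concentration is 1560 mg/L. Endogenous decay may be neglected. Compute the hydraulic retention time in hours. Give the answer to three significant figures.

τ ≈ 17.1 h

Biomass mass balance (decay neglected): V·X = Y·Q·(S₀ − S)·θ_c, so V = 0.680 × 56000 × (137 − 7.18) × 12.6 / 1560 = 39929 m³.
τ = V/Q = 39929/56000 = 0.7130 d, or 17.11 h.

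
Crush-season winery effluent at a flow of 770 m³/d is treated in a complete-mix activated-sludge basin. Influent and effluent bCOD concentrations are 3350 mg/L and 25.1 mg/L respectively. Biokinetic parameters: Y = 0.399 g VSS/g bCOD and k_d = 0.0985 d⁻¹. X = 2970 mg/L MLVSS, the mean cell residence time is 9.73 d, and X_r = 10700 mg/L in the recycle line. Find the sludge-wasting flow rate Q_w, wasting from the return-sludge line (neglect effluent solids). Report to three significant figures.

Q_w ≈ 48.7 m³/d

Rearranging the biomass balance for a CMAS with decay, V = Y·Q·ΔS·θ_c / [X·(1+k_d θ_c)] = 0.399 × 770 × (3350 − 25.1) × 9.73 / [2970 × (1 + 0.0985 × 9.73)] = 9.94×10^6 / 5816 = 1709 m³.
θ_c = V·X/(Q_w·X_r) when wasting from the recycle, so Q_w = V·X/(θ_c·X_r) = 1709 × 2970 / (9.73 × 10700) = 48.75 m³/d.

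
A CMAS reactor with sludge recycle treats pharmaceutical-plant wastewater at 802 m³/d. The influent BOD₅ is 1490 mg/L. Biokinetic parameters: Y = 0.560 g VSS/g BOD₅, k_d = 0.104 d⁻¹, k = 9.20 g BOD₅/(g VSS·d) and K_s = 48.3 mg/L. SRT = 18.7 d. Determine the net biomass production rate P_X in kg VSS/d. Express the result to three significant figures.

From the Monod/SRT balance for a CMAS, S = K_s·(1+k_d θ_c)/[θ_c·(Y k − k_d) − 1] = 48.3 × (1 + 0.104 × 18.7) / [18.7 × (0.560 × 9.20 − 0.104) − 1] = 142.2 / 93.40 = 1.523 mg/L.
Observed yield with endogenous decay: Y_obs = Y / (1 + k_d·θ_c) = 0.560 / (1 + 0.104 × 18.7) = 0.560 / 2.945 = 0.1902 g VSS/g BOD₅.
Q·(S₀ − S) = 802 × (1490 − 1.52) × 10⁻³ = 1194 kg/d removed.
P_X = Y_obs · Q(S₀ − S) = 0.1902 × 1194 = 227.0 kg VSS/d.

P_X ≈ 227 kg VSS/d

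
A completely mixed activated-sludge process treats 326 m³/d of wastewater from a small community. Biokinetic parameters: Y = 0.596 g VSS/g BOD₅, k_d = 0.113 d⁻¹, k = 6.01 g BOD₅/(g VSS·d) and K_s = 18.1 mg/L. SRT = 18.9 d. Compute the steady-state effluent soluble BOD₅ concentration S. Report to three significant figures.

From the Monod/SRT balance for a CMAS, S = K_s·(1+k_d θ_c)/[θ_c·(Y k − k_d) − 1] = 18.1 × (1 + 0.113 × 18.9) / [18.9 × (0.596 × 6.01 − 0.113) − 1] = 56.76 / 64.56 = 0.8791 mg/L.

S ≈ 0.879 mg/L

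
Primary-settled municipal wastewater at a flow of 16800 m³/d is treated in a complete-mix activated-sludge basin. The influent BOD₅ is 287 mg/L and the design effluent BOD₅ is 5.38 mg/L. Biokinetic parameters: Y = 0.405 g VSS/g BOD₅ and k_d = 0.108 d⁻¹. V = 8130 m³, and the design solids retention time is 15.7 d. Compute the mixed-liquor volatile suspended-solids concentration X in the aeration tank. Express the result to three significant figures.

From V·X·(1 + k_d·θ_c) = Y·Q·(S₀ − S)·θ_c: X = 0.405 × 16800 × (287 − 5.38) × 15.7 / [8130 × (1 + 0.108 × 15.7)] = 1373 mg/L.

X ≈ 1370 mg/L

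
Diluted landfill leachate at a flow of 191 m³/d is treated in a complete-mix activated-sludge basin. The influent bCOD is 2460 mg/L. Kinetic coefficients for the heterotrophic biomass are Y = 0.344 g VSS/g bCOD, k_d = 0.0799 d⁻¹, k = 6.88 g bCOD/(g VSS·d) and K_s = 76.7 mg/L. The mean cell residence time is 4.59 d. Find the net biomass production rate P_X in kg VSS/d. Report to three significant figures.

P_X ≈ 118 kg VSS/d

Effluent substrate depends only on kinetics and SRT: S = K_s(1 + k_d θ_c) / [θ_c(Yk − k_d) − 1] = 76.7 × (1 + 0.0799 × 4.59) / [4.59 × (0.344 × 6.88 − 0.0799) − 1] = 104.8 / 9.497 = 11.04 mg/L.
Correct the yield for decay: Y_obs = Y/(1 + k_d θ_c) = 0.344 / (1 + 0.0799 × 4.59) = 0.344 / 1.367 = 0.2517.
ΔS = 2460 − 11.0 = 2449 mg/L, so the substrate removal rate is 191 × 2449/1000 = 467.8 kg bCOD/d.
So the net sludge growth is P_X = 0.2517 × 467.8 = 117.7 kg VSS/d.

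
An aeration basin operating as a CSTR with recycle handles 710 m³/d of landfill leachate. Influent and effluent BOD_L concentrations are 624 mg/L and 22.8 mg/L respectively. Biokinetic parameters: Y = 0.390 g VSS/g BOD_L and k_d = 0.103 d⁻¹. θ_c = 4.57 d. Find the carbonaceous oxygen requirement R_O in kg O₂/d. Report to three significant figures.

R_O ≈ 266 kg O₂/d

The observed yield is Y_obs = Y/(1 + k_d·θ_c) = 0.390 / (1 + 0.103 × 4.57) = 0.390 / 1.471 = 0.2652 g VSS per g BOD_L removed.
ΔS = 624 − 22.8 = 601.2 mg/L, so the substrate removal rate is 710 × 601.2/1000 = 426.9 kg BOD_L/d.
P_X = Y_obs·Q·(S₀ − S) = 0.2652 × 426.9 = 113.2 kg VSS/d.
Carbonaceous O₂ demand = substrate oxidised − cell-mass equivalent = 426.9 − 1.42 × 113.2 = 266.1 kg O₂/d.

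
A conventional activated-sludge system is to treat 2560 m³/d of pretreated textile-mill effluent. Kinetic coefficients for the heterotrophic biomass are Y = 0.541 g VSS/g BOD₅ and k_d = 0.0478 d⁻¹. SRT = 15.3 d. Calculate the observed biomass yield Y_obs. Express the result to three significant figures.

Y_obs ≈ 0.312 g VSS/g BOD₅

The observed yield is Y_obs = Y/(1 + k_d·θ_c) = 0.541 / (1 + 0.0478 × 15.3) = 0.541 / 1.731 = 0.3125 g VSS per g BOD₅ removed.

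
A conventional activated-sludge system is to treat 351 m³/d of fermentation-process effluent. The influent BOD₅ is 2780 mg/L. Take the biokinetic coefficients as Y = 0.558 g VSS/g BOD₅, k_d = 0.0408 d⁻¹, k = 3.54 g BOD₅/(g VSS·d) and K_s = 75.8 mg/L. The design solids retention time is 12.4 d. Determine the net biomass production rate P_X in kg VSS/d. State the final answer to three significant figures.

Effluent substrate depends only on kinetics and SRT: S = K_s(1 + k_d θ_c) / [θ_c(Yk − k_d) − 1] = 75.8 × (1 + 0.0408 × 12.4) / [12.4 × (0.558 × 3.54 − 0.0408) − 1] = 114.1 / 22.99 = 4.966 mg/L.
The observed yield is Y_obs = Y/(1 + k_d·θ_c) = 0.558 / (1 + 0.0408 × 12.4) = 0.558 / 1.506 = 0.3705 g VSS per g BOD₅ removed.
Substrate removed = Q·(S₀ − S) = 351 m³/d × (2780 − 4.97) g/m³ = 9.74×10^5 g/d = 974.0 kg/d.
Net biomass production P_X = Y_obs × Q·(S₀ − S) = 0.3705 × 974.0 = 360.9 kg VSS/d.

P_X ≈ 361 kg VSS/d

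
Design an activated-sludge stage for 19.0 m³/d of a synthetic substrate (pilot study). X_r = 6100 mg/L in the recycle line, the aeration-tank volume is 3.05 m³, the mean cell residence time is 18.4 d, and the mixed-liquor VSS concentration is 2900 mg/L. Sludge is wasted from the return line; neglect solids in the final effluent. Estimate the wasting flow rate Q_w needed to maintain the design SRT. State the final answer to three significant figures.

Q_w ≈ 0.0788 m³/d

θ_c = V·X/(Q_w·X_r) when wasting from the recycle, so Q_w = V·X/(θ_c·X_r) = 3.050 × 2900 / (18.4 × 6100) = 0.07880 m³/d.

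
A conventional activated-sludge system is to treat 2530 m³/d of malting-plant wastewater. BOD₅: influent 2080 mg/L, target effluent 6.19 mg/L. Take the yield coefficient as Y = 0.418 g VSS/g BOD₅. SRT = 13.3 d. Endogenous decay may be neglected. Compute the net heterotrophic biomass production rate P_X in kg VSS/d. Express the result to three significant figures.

P_X ≈ 2190 kg VSS/d

With endogenous decay neglected, the observed yield equals the true yield: Y_obs = Y = 0.418 g VSS/g BOD₅.
Substrate removed = Q·(S₀ − S) = 2530 m³/d × (2080 − 6.19) g/m³ = 5.25×10^6 g/d = 5247 kg/d.
Net biomass production P_X = Y_obs × Q·(S₀ − S) = 0.4180 × 5247 = 2193 kg VSS/d.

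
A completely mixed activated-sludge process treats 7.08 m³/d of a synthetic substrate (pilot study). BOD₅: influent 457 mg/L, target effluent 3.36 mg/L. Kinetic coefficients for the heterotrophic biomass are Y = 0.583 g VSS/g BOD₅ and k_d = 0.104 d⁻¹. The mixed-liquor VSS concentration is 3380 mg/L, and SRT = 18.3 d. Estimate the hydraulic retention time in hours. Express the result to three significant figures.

τ ≈ 11.8 h

From the SRT design equation V = Y Q (S₀−S) θ_c / [X (1 + k_d θ_c)] = 0.583 × 7.08 × (457 − 3.36) × 18.3 / [3380 × (1 + 0.104 × 18.3)] = 3.43×10^4 / 9813 = 3.492 m³.
Hydraulic retention time τ = V/Q = 3.492 / 7.08 = 0.4932 d = 11.84 h.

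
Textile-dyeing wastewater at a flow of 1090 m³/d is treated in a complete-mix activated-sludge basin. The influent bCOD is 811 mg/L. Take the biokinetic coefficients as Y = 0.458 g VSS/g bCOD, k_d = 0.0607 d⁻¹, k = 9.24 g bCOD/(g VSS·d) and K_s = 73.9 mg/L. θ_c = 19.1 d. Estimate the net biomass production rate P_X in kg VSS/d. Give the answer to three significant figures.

P_X ≈ 187 kg VSS/d

For a completely mixed reactor with recycle the Lawrence–McCarty relation gives S = K_s·(1 + k_d·θ_c) / [θ_c·(Y·k − k_d) − 1] = 73.9 × (1 + 0.0607 × 19.1) / [19.1 × (0.458 × 9.24 − 0.0607) − 1] = 159.6 / 78.67 = 2.028 mg/L.
Observed yield with endogenous decay: Y_obs = Y / (1 + k_d·θ_c) = 0.458 / (1 + 0.0607 × 19.1) = 0.458 / 2.159 = 0.2121 g VSS/g bCOD.
Q·(S₀ − S) = 1090 × (811 − 2.03) × 10⁻³ = 881.8 kg/d removed.
P_X = Y_obs · Q(S₀ − S) = 0.2121 × 881.8 = 187.0 kg VSS/d.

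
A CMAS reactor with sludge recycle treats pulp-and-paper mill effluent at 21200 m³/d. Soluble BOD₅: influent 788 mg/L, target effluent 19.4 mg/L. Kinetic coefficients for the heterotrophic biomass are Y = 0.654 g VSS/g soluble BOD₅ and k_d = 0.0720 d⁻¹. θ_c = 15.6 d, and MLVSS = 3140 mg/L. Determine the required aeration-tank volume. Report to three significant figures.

V ≈ 24900 m³

Rearranging the biomass balance for a CMAS with decay, V = Y·Q·ΔS·θ_c / [X·(1+k_d θ_c)] = 0.654 × 21200 × (788 − 19.4) × 15.6 / [3140 × (1 + 0.0720 × 15.6)] = 1.66×10^8 / 6667 = 24935 m³.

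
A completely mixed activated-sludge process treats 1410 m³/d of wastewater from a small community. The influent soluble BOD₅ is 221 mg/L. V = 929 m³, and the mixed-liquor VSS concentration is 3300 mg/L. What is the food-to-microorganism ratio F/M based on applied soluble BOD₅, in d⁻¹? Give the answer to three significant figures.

F/M ≈ 0.102 d⁻¹

F/M = Q·S₀ / (V·X) = 1410 × 221 / (929.0 × 3300) = 0.1016 g soluble BOD₅·(g VSS·d)⁻¹.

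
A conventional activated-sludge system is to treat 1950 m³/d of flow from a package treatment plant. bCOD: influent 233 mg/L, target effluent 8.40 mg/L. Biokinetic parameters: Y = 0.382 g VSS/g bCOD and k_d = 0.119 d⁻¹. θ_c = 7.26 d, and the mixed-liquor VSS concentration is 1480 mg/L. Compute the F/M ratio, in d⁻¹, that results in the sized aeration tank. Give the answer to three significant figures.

F/M ≈ 0.697 d⁻¹

From the SRT design equation V = Y Q (S₀−S) θ_c / [X (1 + k_d θ_c)] = 0.382 × 1950 × (233 − 8.40) × 7.26 / [1480 × (1 + 0.119 × 7.26)] = 1.21×10^6 / 2759 = 440.3 m³.
Food-to-microorganism ratio F/M = Q S₀ / (V X) = 1950 × 233 / (440.3 × 1480) = 0.6972 d⁻¹.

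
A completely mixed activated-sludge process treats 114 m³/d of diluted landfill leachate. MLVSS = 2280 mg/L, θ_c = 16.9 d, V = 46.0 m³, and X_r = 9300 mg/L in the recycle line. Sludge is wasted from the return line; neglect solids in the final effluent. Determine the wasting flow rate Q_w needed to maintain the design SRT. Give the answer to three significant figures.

Q_w = (V·X)/(θ_c X_r) = 46.00 × 2280 / (16.9 × 9300) = 0.6673 m³/d.

Q_w ≈ 0.667 m³/d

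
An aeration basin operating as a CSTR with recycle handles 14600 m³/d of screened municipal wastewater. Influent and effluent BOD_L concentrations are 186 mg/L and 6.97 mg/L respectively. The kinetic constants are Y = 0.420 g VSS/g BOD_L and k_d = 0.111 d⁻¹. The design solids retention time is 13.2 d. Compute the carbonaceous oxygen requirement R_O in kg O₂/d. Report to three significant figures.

R_O ≈ 1980 kg O₂/d

Correct the yield for decay: Y_obs = Y/(1 + k_d θ_c) = 0.420 / (1 + 0.111 × 13.2) = 0.420 / 2.465 = 0.1704.
Q·(S₀ − S) = 14600 × (186 − 6.97) × 10⁻³ = 2614 kg/d removed.
Net sludge production P_X = 0.1704 × 2614 = 445.3 kg VSS/d.
R_O = Q·ΔS − 1.42 P_X = 2614 − 632.4 = 1981 kg O₂/d.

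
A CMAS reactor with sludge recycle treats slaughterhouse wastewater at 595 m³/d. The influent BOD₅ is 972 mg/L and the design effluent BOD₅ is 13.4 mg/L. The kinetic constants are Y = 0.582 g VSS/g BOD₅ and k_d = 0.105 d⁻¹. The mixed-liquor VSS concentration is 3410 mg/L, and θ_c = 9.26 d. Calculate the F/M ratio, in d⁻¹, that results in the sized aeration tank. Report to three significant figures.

F/M ≈ 0.371 d⁻¹

Steady-state biomass mass balance: V·X·(1 + k_d·θ_c) = Y·Q·(S₀ − S)·θ_c, so V = 0.582 × 595 × (972 − 13.4) × 9.26 / [3410 × (1 + 0.105 × 9.26)] = 3.07×10^6 / 6726 = 457.0 m³.
F/M = Q·S₀ / (V·X) = 595 × 972 / (457.0 × 3410) = 0.3711 g BOD₅·(g VSS·d)⁻¹.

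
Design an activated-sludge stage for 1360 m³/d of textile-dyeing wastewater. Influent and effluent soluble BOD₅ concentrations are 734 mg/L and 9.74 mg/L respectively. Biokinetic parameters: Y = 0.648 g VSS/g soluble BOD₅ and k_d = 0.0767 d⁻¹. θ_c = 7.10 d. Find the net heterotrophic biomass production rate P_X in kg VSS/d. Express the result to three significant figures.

P_X ≈ 413 kg VSS/d

Y_obs = Y / (1 + k_d θ_c) = 0.648 / (1 + 0.0767 × 7.10) = 0.648 / 1.545 = 0.4195.
Mass of soluble BOD₅ removed per day: Q(S₀ − S) = 1360 × 724.3 g/m³ = 985.0 kg/d.
Biomass produced: P_X = Y_obs·Q·ΔS = 0.4195 × 985.0 ≈ 413.2 kg VSS/d.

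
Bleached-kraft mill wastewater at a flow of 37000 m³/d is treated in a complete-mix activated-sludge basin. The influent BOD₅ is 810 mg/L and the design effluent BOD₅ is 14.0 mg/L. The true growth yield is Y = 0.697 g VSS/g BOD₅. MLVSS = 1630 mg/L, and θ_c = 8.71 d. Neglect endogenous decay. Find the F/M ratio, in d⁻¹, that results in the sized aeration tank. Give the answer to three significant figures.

F/M ≈ 0.168 d⁻¹

Biomass mass balance (decay neglected): V·X = Y·Q·(S₀ − S)·θ_c, so V = 0.697 × 37000 × (810 − 14.0) × 8.71 / 1630 = 109693 m³.
F/M = applied load / biomass = Q·S₀/(V·X) = 37000 × 810 / (109693 × 1630) = 0.1676 d⁻¹.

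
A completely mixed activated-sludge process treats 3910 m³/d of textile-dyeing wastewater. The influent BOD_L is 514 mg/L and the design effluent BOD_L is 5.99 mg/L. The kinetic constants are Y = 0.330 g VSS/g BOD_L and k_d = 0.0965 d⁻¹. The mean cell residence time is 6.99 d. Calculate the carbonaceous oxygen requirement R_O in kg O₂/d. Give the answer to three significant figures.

R_O ≈ 1430 kg O₂/d

The observed yield is Y_obs = Y/(1 + k_d·θ_c) = 0.330 / (1 + 0.0965 × 6.99) = 0.330 / 1.675 = 0.1971 g VSS per g BOD_L removed.
ΔS = 514 − 5.99 = 508.0 mg/L, so the substrate removal rate is 3910 × 508.0/1000 = 1986 kg BOD_L/d.
Biomass synthesised: P_X = Y_obs × 1986 = 391.4 kg VSS/d.
R_O = Q·ΔS − 1.42 P_X = 1986 − 555.8 = 1430 kg O₂/d.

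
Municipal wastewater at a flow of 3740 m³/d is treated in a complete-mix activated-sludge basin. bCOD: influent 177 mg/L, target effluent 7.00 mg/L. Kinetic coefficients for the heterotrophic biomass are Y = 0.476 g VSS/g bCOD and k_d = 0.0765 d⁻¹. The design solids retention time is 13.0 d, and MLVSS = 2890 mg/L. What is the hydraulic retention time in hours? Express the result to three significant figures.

τ ≈ 4.38 h

Rearranging the biomass balance for a CMAS with decay, V = Y·Q·ΔS·θ_c / [X·(1+k_d θ_c)] = 0.476 × 3740 × (177 − 7.00) × 13.0 / [2890 × (1 + 0.0765 × 13.0)] = 3.93×10^6 / 5764 = 682.6 m³.
τ = V/Q = 682.6/3740 = 0.1825 d, or 4.380 h.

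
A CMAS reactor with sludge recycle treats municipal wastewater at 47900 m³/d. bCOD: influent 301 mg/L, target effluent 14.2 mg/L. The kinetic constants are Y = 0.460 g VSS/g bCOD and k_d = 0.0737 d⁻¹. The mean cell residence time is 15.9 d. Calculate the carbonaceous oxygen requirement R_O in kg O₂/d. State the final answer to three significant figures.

R_O ≈ 9610 kg O₂/d

The observed yield is Y_obs = Y/(1 + k_d·θ_c) = 0.460 / (1 + 0.0737 × 15.9) = 0.460 / 2.172 = 0.2118 g VSS per g bCOD removed.
Substrate removed = Q·(S₀ − S) = 47900 m³/d × (301 − 14.2) g/m³ = 1.37×10^7 g/d = 13738 kg/d.
P_X = Y_obs·Q·(S₀ − S) = 0.2118 × 13738 = 2910 kg VSS/d.
Carbonaceous O₂ demand = substrate oxidised − cell-mass equivalent = 13738 − 1.42 × 2910 = 9606 kg O₂/d.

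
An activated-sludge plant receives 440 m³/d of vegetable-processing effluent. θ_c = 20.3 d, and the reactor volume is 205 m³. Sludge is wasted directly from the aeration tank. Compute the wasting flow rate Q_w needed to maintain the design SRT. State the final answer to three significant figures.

Q_w ≈ 10.1 m³/d

For wasting at MLVSS concentration, Q_w = V/θ_c = 205.0/20.3 = 10.10 m³/d.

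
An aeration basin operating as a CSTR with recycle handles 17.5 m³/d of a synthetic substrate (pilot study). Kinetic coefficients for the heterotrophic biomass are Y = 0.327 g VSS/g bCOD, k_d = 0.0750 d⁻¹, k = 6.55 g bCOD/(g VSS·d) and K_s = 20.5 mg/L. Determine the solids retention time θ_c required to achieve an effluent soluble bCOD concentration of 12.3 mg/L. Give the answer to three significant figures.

From 1/θ_c = Y·k·S/(K_s + S) − k_d: Y·k·S/(K_s+S) = 0.327 × 6.55 × 12.3 / (20.5 + 12.3) = 0.8032 d⁻¹.
θ_c = 1/(μ − k_d) = 1/(0.8032 − 0.0750) = 1/0.7282 = 1.373 d.

θ_c ≈ 1.37 d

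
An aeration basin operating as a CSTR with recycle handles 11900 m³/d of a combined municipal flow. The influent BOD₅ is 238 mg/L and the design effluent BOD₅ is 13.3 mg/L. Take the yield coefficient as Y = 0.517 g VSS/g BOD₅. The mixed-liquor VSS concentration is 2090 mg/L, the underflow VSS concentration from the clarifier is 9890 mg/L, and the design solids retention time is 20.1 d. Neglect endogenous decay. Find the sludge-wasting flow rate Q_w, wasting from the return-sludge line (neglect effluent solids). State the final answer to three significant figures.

Q_w ≈ 140 m³/d

Biomass mass balance (decay neglected): V·X = Y·Q·(S₀ − S)·θ_c, so V = 0.517 × 11900 × (238 − 13.3) × 20.1 / 2090 = 13295 m³.
Wasting from the return line (neglecting effluent solids): Q_w = V·X / (θ_c·X_r) = 13295 × 2090 / (20.1 × 9890) = 139.8 m³/d.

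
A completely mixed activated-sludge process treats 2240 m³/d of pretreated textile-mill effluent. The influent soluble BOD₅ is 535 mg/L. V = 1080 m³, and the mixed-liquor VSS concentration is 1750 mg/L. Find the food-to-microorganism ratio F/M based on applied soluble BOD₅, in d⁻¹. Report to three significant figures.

Food-to-microorganism ratio F/M = Q S₀ / (V X) = 2240 × 535 / (1080 × 1750) = 0.6341 d⁻¹.

F/M ≈ 0.634 d⁻¹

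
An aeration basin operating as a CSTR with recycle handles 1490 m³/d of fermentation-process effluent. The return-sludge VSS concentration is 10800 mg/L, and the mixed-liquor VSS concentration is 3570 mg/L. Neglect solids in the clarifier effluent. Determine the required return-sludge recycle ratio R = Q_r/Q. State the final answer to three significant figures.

Mass balance around the secondary clarifier (neglecting effluent solids): R = X / (X_r − X) = 3570 / (10800 − 3570) = 0.4938.

R ≈ 0.494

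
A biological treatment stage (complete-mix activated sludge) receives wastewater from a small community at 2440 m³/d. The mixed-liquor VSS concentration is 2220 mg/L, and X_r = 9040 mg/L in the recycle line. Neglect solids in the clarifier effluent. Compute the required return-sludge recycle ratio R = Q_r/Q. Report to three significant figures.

Mass balance around the secondary clarifier (neglecting effluent solids): R = X / (X_r − X) = 2220 / (9040 − 2220) = 0.3255.

R ≈ 0.326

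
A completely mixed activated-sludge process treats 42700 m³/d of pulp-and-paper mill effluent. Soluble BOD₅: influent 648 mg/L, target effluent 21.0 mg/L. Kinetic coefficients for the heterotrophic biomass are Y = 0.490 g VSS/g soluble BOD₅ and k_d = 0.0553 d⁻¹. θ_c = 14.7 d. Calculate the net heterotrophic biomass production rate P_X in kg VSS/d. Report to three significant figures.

P_X ≈ 7240 kg VSS/d

Y_obs = Y / (1 + k_d θ_c) = 0.490 / (1 + 0.0553 × 14.7) = 0.490 / 1.813 = 0.2703.
Mass of soluble BOD₅ removed per day: Q(S₀ − S) = 42700 × 627.0 g/m³ = 26773 kg/d.
Biomass produced: P_X = Y_obs·Q·ΔS = 0.2703 × 26773 ≈ 7236 kg VSS/d.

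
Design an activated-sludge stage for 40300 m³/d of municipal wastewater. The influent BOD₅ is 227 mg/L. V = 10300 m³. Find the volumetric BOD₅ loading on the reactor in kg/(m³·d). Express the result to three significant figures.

L_v = Q S₀ / V = 40300 × 227 × 10⁻³ / 10300 = 0.8882 kg/(m³·d).

L_v ≈ 0.888 kg BOD₅/(m³·d)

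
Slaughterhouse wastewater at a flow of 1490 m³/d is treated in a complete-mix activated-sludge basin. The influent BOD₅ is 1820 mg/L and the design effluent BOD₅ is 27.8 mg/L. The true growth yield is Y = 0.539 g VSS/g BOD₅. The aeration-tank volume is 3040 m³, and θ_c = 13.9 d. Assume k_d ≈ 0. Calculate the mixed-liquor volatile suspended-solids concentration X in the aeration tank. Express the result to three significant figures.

Without decay, X = Y Q (S₀−S) θ_c / V = 0.539 × 1490 × (1820 − 27.8) × 13.9 / 3040 = 6581 mg/L.

X ≈ 6580 mg/L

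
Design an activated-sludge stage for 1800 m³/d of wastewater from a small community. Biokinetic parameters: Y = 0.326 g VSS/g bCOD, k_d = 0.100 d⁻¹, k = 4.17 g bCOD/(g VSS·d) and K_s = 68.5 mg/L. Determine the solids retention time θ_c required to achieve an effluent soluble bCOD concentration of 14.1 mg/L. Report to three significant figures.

θ_c ≈ 7.57 d

At the target effluent, Y k S/(K_s+S) = 0.326×4.17×14.1/82.60 = 0.2321 d⁻¹.
1/θ_c = 0.2321 − 0.100 = 0.1321 d⁻¹, so θ_c = 7.573 d.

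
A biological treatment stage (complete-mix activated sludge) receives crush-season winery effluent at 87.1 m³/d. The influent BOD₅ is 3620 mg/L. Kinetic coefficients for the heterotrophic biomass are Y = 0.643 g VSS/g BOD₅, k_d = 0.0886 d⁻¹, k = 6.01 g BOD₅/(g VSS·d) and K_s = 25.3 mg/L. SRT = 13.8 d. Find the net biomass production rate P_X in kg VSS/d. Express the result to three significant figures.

P_X ≈ 91.2 kg VSS/d

From the Monod/SRT balance for a CMAS, S = K_s·(1+k_d θ_c)/[θ_c·(Y k − k_d) − 1] = 25.3 × (1 + 0.0886 × 13.8) / [13.8 × (0.643 × 6.01 − 0.0886) − 1] = 56.23 / 51.11 = 1.100 mg/L.
The observed yield is Y_obs = Y/(1 + k_d·θ_c) = 0.643 / (1 + 0.0886 × 13.8) = 0.643 / 2.223 = 0.2893 g VSS per g BOD₅ removed.
Mass of BOD₅ removed per day: Q(S₀ − S) = 87.1 × 3619 g/m³ = 315.2 kg/d.
P_X = Y_obs · Q(S₀ − S) = 0.2893 × 315.2 = 91.19 kg VSS/d.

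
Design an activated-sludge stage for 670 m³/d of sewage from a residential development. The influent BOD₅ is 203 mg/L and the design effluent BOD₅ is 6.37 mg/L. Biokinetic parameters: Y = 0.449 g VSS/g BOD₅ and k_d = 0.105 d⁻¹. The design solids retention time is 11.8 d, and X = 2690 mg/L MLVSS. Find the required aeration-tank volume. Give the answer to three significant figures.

From the SRT design equation V = Y Q (S₀−S) θ_c / [X (1 + k_d θ_c)] = 0.449 × 670 × (203 − 6.37) × 11.8 / [2690 × (1 + 0.105 × 11.8)] = 6.98×10^5 / 6023 = 115.9 m³.

V ≈ 116 m³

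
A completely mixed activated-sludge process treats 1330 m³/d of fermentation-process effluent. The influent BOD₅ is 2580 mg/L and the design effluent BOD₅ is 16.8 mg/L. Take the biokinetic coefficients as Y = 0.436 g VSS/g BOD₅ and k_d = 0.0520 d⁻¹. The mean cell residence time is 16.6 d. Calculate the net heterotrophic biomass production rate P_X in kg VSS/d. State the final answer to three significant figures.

Correct the yield for decay: Y_obs = Y/(1 + k_d θ_c) = 0.436 / (1 + 0.0520 × 16.6) = 0.436 / 1.863 = 0.2340.
ΔS = 2580 − 16.8 = 2563 mg/L, so the substrate removal rate is 1330 × 2563/1000 = 3409 kg BOD₅/d.
Biomass produced: P_X = Y_obs·Q·ΔS = 0.2340 × 3409 ≈ 797.7 kg VSS/d.

P_X ≈ 798 kg VSS/d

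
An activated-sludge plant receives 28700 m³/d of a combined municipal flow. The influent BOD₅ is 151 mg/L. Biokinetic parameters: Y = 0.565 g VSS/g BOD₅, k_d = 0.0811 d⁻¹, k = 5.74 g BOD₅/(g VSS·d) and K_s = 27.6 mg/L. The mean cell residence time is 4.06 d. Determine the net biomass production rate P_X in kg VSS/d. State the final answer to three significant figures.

P_X ≈ 1800 kg VSS/d

For a completely mixed reactor with recycle the Lawrence–McCarty relation gives S = K_s·(1 + k_d·θ_c) / [θ_c·(Y·k − k_d) − 1] = 27.6 × (1 + 0.0811 × 4.06) / [4.06 × (0.565 × 5.74 − 0.0811) − 1] = 36.69 / 11.84 = 3.099 mg/L.
Observed yield with endogenous decay: Y_obs = Y / (1 + k_d·θ_c) = 0.565 / (1 + 0.0811 × 4.06) = 0.565 / 1.329 = 0.4250 g VSS/g BOD₅.
Substrate removed = Q·(S₀ − S) = 28700 m³/d × (151 − 3.10) g/m³ = 4.24×10^6 g/d = 4245 kg/d.
Biomass produced: P_X = Y_obs·Q·ΔS = 0.4250 × 4245 ≈ 1804 kg VSS/d.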